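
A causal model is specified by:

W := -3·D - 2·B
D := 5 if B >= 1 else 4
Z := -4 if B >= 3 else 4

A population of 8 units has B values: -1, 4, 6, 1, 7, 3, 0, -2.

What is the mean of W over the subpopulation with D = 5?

-23.4

Conditioning on D=5 selects the 5 unit(s) with B ∈ {4, 6, 1, 7, 3}. Their W values: -23, -27, -17, -29, -21. Mean = -23.4.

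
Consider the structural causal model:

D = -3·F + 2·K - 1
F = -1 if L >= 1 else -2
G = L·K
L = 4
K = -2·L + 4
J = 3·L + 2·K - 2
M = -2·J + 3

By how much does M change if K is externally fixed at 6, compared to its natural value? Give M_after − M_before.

-40

Under do(K=6), the mechanism K = -2·L + 4 is discarded; K is fixed at 6.
J = 3·L + 2·K - 2  [with L=4, K=6]  = 22
M = -2·J + 3  [with J=22]  = -41
Without intervention: K = -2·L + 4  [with L=4]  = -4; J = 3·L + 2·K - 2  [with L=4, K=-4]  = 2; M = -2·J + 3  [with J=2]  = -1.
Change = -41 − (-1) = -40.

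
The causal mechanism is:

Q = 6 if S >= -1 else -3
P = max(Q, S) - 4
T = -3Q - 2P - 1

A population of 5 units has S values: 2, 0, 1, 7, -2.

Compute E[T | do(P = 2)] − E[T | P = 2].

5.4

Under do(P=2), P's equation is replaced by P=2 for every unit. Per-unit T: -23, -23, -23, -23, 4. Mean = -17.6.
Observing P=2 restricts to units where P's equation naturally yields 2: S ∈ {2, 0, 1}. In that subpopulation T = -23, -23, -23, mean -23.
Difference = -17.6 − (-23) = 5.4.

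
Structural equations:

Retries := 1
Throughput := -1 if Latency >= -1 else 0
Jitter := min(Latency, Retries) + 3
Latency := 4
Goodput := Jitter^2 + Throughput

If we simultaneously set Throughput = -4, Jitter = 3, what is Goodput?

5

The joint intervention fixes Throughput = -4, Jitter = 3, removing each variable's own equation.
Goodput = Jitter^2 + Throughput  [with Jitter=3, Throughput=-4]  = 5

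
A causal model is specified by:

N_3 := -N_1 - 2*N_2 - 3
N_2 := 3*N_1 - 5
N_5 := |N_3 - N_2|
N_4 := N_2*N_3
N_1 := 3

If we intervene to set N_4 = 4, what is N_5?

18

Intervening sets N_4 = 4 and removes its equation (N_4 := N_2*N_3).
No directed path runs from N_4 to N_5, so N_5 keeps its natural value.
N_2 = 3*N_1 - 5  [with N_1=3]  = 4
N_3 = -N_1 - 2*N_2 - 3  [with N_1=3, N_2=4]  = -14
N_5 = |N_3 - N_2|  [with N_3=-14, N_2=4]  = 18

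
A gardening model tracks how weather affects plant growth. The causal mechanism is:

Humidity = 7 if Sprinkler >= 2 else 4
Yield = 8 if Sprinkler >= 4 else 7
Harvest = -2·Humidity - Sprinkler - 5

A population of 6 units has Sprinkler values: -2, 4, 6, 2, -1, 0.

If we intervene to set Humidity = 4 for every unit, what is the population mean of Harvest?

-14.5

do(Humidity=4) breaks Humidity's dependence on Sprinkler. With Humidity=4 fixed, Harvest across the units is -11, -17, -19, -15, -12, -13, mean -14.5.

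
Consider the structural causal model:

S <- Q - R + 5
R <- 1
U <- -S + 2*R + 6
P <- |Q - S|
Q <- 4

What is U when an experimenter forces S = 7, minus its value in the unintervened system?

do(S=7) replaces the equation S <- Q - R + 5 with the constant S = 7.
U = -S + 2*R + 6  [with S=7, R=1]  = 1
Without intervention: S = Q - R + 5  [with Q=4, R=1]  = 8; U = -S + 2*R + 6  [with S=8, R=1]  = 0.
Change = 1 − 0 = 1.

1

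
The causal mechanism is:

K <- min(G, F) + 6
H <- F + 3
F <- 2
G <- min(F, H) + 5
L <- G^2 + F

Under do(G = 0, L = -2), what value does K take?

Setting G = 0, L = -2 by intervention discards those variables' equations.
K = min(G, F) + 6  [with G=0, F=2]  = 6

6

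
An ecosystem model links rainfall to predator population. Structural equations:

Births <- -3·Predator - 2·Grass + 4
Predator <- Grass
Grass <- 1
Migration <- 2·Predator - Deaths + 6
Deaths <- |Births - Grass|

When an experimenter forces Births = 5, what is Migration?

4

do(Births=5) replaces the equation Births <- -3·Predator - 2·Grass + 4 with the constant Births = 5.
Predator = Grass  [with Grass=1]  = 1
Deaths = |Births - Grass|  [with Births=5, Grass=1]  = 4
Migration = 2·Predator - Deaths + 6  [with Predator=1, Deaths=4]  = 4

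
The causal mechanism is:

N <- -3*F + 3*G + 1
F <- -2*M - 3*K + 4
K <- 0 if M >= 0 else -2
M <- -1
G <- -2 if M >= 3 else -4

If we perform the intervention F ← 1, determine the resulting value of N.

-14

do(F=1) replaces the equation F <- -2*M - 3*K + 4 with the constant F = 1.
G = -2 if M >= 3 else -4  [with M=-1]  = -4
N = -3*F + 3*G + 1  [with F=1, G=-4]  = -14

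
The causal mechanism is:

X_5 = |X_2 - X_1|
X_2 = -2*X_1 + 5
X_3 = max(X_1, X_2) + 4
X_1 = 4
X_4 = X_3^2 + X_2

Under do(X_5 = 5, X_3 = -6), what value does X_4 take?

33

Under do(X_5 = 5, X_3 = -6), each intervened variable's structural equation is replaced by its fixed value.
X_2 = -2*X_1 + 5  [with X_1=4]  = -3
X_4 = X_3^2 + X_2  [with X_3=-6, X_2=-3]  = 33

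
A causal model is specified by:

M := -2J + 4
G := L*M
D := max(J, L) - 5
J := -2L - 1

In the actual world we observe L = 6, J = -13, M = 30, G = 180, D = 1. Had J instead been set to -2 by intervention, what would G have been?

48

Under do(J=-2), the mechanism J := -2L - 1 is discarded; J is fixed at -2.
M = -2J + 4  [with J=-2]  = 8
G = L*M  [with L=6, M=8]  = 48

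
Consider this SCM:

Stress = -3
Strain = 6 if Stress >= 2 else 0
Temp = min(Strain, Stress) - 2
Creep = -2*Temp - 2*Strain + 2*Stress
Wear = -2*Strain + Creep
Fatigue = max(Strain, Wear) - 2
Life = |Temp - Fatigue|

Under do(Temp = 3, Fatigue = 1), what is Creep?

Setting Temp = 3, Fatigue = 1 by intervention discards those variables' equations.
Strain = 6 if Stress >= 2 else 0  [with Stress=-3]  = 0
Creep = -2*Temp - 2*Strain + 2*Stress  [with Temp=3, Strain=0, Stress=-3]  = -12

-12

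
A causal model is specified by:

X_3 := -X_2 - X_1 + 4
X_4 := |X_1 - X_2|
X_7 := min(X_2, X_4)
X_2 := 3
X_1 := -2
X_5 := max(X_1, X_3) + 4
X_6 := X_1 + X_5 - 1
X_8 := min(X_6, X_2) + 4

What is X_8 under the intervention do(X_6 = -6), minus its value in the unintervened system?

-9

Intervening sets X_6 = -6 and removes its equation (X_6 := X_1 + X_5 - 1).
X_8 = min(X_6, X_2) + 4  [with X_6=-6, X_2=3]  = -2
Without intervention: X_3 = -X_2 - X_1 + 4  [with X_2=3, X_1=-2]  = 3; X_5 = max(X_1, X_3) + 4  [with X_1=-2, X_3=3]  = 7; X_6 = X_1 + X_5 - 1  [with X_1=-2, X_5=7]  = 4; X_8 = min(X_6, X_2) + 4  [with X_6=4, X_2=3]  = 7.
Change = -2 − 7 = -9.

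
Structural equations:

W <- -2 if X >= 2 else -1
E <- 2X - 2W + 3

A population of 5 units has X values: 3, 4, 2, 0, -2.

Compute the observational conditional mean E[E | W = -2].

Conditioning on W=-2 selects the 3 unit(s) with X ∈ {3, 4, 2}. Their E values: 13, 15, 11. Mean = 13.

13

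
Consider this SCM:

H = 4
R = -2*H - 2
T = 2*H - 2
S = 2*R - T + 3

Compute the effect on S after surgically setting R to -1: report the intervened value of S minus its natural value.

18

Under do(R=-1), the mechanism R = -2*H - 2 is discarded; R is fixed at -1.
T = 2*H - 2  [with H=4]  = 6
S = 2*R - T + 3  [with R=-1, T=6]  = -5
Without intervention: R = -2*H - 2  [with H=4]  = -10; T = 2*H - 2  [with H=4]  = 6; S = 2*R - T + 3  [with R=-10, T=6]  = -23.
Change = -5 − (-23) = 18.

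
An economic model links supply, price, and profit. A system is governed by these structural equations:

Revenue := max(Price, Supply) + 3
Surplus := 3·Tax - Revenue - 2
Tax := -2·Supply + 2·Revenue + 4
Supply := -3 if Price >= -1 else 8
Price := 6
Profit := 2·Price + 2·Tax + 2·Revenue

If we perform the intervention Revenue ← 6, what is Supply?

Under do(Revenue=6), the mechanism Revenue := max(Price, Supply) + 3 is discarded; Revenue is fixed at 6.
Since Supply is not a descendant of the intervened variable, it is unaffected.
Supply = -3 if Price >= -1 else 8  [with Price=6]  = -3

-3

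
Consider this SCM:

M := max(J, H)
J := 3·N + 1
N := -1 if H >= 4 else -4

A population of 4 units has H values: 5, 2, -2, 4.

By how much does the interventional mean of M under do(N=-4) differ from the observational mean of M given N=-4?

2.25

The intervention sets N=-4 in all 4 units regardless of H. Recomputing M per unit gives 5, 2, -2, 4; average 2.25.
Observing N=-4 restricts to units where N's equation naturally yields -4: H ∈ {2, -2}. In that subpopulation M = 2, -2, mean 0.
Difference = 2.25 − 0 = 2.25.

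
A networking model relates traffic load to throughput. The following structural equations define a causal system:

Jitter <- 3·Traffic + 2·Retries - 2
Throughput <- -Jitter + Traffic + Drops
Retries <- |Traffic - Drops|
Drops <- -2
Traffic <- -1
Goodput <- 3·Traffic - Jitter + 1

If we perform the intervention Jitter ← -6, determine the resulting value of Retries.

Under do(Jitter=-6), the mechanism Jitter <- 3·Traffic + 2·Retries - 2 is discarded; Jitter is fixed at -6.
Since Retries is not a descendant of the intervened variable, it is unaffected.
Retries = |Traffic - Drops|  [with Traffic=-1, Drops=-2]  = 1

1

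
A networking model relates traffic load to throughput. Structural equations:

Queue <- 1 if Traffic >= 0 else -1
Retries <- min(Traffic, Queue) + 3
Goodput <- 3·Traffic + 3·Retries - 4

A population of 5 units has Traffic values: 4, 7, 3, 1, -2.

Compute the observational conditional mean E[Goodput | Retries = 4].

Conditioning on Retries=4 selects the 4 unit(s) with Traffic ∈ {4, 7, 3, 1}. Their Goodput values: 20, 29, 17, 11. Mean = 19.25.

19.25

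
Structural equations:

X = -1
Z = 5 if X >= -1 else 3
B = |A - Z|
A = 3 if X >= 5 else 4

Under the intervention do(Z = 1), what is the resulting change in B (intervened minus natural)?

2

Under do(Z=1), the mechanism Z = 5 if X >= -1 else 3 is discarded; Z is fixed at 1.
A = 3 if X >= 5 else 4  [with X=-1]  = 4
B = |A - Z|  [with A=4, Z=1]  = 3
Without intervention: Z = 5 if X >= -1 else 3  [with X=-1]  = 5; A = 3 if X >= 5 else 4  [with X=-1]  = 4; B = |A - Z|  [with A=4, Z=5]  = 1.
Change = 3 − 1 = 2.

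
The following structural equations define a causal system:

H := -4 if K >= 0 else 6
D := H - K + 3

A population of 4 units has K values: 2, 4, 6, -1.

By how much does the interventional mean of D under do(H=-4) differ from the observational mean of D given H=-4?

do(H=-4) breaks H's dependence on K. With H=-4 fixed, D across the units is -3, -5, -7, 0, mean -3.75.
E[D|H=-4] averages over only the 3 units with H=-4 (K = 2, 4, 6): D = -3, -5, -7, mean -5.
Difference = -3.75 − (-5) = 1.25.

1.25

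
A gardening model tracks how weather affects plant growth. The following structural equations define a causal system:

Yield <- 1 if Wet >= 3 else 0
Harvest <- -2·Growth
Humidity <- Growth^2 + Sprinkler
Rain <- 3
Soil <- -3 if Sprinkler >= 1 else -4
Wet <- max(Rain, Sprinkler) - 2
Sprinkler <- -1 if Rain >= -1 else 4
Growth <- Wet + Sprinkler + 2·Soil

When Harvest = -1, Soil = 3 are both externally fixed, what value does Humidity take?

35

The joint intervention fixes Harvest = -1, Soil = 3, removing each variable's own equation.
Sprinkler = -1 if Rain >= -1 else 4  [with Rain=3]  = -1
Wet = max(Rain, Sprinkler) - 2  [with Rain=3, Sprinkler=-1]  = 1
Growth = Wet + Sprinkler + 2·Soil  [with Wet=1, Sprinkler=-1, Soil=3]  = 6
Humidity = Growth^2 + Sprinkler  [with Growth=6, Sprinkler=-1]  = 35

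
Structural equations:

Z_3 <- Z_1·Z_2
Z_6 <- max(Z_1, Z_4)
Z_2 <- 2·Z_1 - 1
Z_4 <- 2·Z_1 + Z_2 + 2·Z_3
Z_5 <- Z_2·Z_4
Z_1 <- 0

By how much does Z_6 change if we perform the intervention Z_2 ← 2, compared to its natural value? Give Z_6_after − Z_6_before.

2

Under do(Z_2=2), the mechanism Z_2 <- 2·Z_1 - 1 is discarded; Z_2 is fixed at 2.
Z_3 = Z_1·Z_2  [with Z_1=0, Z_2=2]  = 0
Z_4 = 2·Z_1 + Z_2 + 2·Z_3  [with Z_1=0, Z_2=2, Z_3=0]  = 2
Z_6 = max(Z_1, Z_4)  [with Z_1=0, Z_4=2]  = 2
Without intervention: Z_2 = 2·Z_1 - 1  [with Z_1=0]  = -1; Z_3 = Z_1·Z_2  [with Z_1=0, Z_2=-1]  = 0; Z_4 = 2·Z_1 + Z_2 + 2·Z_3  [with Z_1=0, Z_2=-1, Z_3=0]  = -1; Z_6 = max(Z_1, Z_4)  [with Z_1=0, Z_4=-1]  = 0.
Change = 2 − 0 = 2.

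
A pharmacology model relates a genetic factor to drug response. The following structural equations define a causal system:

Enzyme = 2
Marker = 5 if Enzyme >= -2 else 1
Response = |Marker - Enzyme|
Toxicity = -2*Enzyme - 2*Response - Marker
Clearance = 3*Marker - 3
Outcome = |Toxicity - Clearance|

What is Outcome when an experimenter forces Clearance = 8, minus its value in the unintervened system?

The intervention breaks the incoming arrows to Clearance: Clearance = 3*Marker - 3 no longer applies, and Clearance = 8.
Marker = 5 if Enzyme >= -2 else 1  [with Enzyme=2]  = 5
Response = |Marker - Enzyme|  [with Marker=5, Enzyme=2]  = 3
Toxicity = -2*Enzyme - 2*Response - Marker  [with Enzyme=2, Response=3, Marker=5]  = -15
Outcome = |Toxicity - Clearance|  [with Toxicity=-15, Clearance=8]  = 23
Without intervention: Marker = 5 if Enzyme >= -2 else 1  [with Enzyme=2]  = 5; Response = |Marker - Enzyme|  [with Marker=5, Enzyme=2]  = 3; Toxicity = -2*Enzyme - 2*Response - Marker  [with Enzyme=2, Response=3, Marker=5]  = -15; Clearance = 3*Marker - 3  [with Marker=5]  = 12; Outcome = |Toxicity - Clearance|  [with Toxicity=-15, Clearance=12]  = 27.
Change = 23 − 27 = -4.

-4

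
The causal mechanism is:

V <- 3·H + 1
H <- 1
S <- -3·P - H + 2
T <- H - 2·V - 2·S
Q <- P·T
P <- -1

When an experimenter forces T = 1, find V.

4

The intervention breaks the incoming arrows to T: T <- H - 2·V - 2·S no longer applies, and T = 1.
Since V is not a descendant of the intervened variable, it is unaffected.
V = 3·H + 1  [with H=1]  = 4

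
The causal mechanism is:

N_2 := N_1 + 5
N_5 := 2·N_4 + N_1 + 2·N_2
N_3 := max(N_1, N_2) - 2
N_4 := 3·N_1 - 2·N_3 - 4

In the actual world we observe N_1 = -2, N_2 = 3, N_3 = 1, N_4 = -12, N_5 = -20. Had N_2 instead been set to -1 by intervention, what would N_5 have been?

-12

do(N_2=-1) replaces the equation N_2 := N_1 + 5 with the constant N_2 = -1.
N_3 = max(N_1, N_2) - 2  [with N_1=-2, N_2=-1]  = -3
N_4 = 3·N_1 - 2·N_3 - 4  [with N_1=-2, N_3=-3]  = -4
N_5 = 2·N_4 + N_1 + 2·N_2  [with N_4=-4, N_1=-2, N_2=-1]  = -12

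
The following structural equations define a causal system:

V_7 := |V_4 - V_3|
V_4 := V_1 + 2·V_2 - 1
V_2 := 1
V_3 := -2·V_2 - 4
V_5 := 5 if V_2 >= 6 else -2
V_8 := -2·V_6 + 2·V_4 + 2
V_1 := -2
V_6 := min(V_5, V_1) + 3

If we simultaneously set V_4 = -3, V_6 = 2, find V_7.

3

Setting V_4 = -3, V_6 = 2 by intervention discards those variables' equations.
V_3 = -2·V_2 - 4  [with V_2=1]  = -6
V_7 = |V_4 - V_3|  [with V_4=-3, V_3=-6]  = 3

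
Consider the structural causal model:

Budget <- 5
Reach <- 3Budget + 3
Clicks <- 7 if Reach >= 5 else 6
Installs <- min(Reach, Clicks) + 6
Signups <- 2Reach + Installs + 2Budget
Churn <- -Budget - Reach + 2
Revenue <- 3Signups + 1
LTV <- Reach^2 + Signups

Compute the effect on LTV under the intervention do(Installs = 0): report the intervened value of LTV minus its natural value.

do(Installs=0) replaces the equation Installs <- min(Reach, Clicks) + 6 with the constant Installs = 0.
Reach = 3Budget + 3  [with Budget=5]  = 18
Signups = 2Reach + Installs + 2Budget  [with Reach=18, Installs=0, Budget=5]  = 46
LTV = Reach^2 + Signups  [with Reach=18, Signups=46]  = 370
Without intervention: Reach = 3Budget + 3  [with Budget=5]  = 18; Clicks = 7 if Reach >= 5 else 6  [with Reach=18]  = 7; Installs = min(Reach, Clicks) + 6  [with Reach=18, Clicks=7]  = 13; Signups = 2Reach + Installs + 2Budget  [with Reach=18, Installs=13, Budget=5]  = 59; LTV = Reach^2 + Signups  [with Reach=18, Signups=59]  = 383.
Change = 370 − 383 = -13.

-13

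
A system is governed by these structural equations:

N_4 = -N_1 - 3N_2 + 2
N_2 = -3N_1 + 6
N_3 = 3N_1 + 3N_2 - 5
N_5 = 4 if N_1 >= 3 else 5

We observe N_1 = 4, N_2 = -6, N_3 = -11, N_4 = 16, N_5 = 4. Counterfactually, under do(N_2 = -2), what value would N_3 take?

The intervention breaks the incoming arrows to N_2: N_2 = -3N_1 + 6 no longer applies, and N_2 = -2.
N_3 = 3N_1 + 3N_2 - 5  [with N_1=4, N_2=-2]  = 1

1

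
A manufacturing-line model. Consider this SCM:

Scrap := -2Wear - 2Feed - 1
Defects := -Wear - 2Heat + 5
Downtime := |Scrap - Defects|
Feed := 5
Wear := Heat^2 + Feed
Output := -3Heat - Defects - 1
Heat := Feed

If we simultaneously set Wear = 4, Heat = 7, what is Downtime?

6

The joint intervention fixes Wear = 4, Heat = 7, removing each variable's own equation.
Defects = -Wear - 2Heat + 5  [with Wear=4, Heat=7]  = -13
Scrap = -2Wear - 2Feed - 1  [with Wear=4, Feed=5]  = -19
Downtime = |Scrap - Defects|  [with Scrap=-19, Defects=-13]  = 6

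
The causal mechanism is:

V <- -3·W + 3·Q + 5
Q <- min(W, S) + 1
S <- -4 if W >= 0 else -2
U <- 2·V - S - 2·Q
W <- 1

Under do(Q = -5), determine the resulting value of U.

do(Q=-5) replaces the equation Q <- min(W, S) + 1 with the constant Q = -5.
S = -4 if W >= 0 else -2  [with W=1]  = -4
V = -3·W + 3·Q + 5  [with W=1, Q=-5]  = -13
U = 2·V - S - 2·Q  [with V=-13, S=-4, Q=-5]  = -12

-12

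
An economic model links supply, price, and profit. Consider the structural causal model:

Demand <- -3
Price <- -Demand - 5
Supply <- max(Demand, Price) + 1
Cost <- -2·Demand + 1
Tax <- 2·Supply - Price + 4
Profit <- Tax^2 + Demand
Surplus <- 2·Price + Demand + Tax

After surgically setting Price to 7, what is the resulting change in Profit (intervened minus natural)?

Under do(Price=7), the mechanism Price <- -Demand - 5 is discarded; Price is fixed at 7.
Supply = max(Demand, Price) + 1  [with Demand=-3, Price=7]  = 8
Tax = 2·Supply - Price + 4  [with Supply=8, Price=7]  = 13
Profit = Tax^2 + Demand  [with Tax=13, Demand=-3]  = 166
Without intervention: Price = -Demand - 5  [with Demand=-3]  = -2; Supply = max(Demand, Price) + 1  [with Demand=-3, Price=-2]  = -1; Tax = 2·Supply - Price + 4  [with Supply=-1, Price=-2]  = 4; Profit = Tax^2 + Demand  [with Tax=4, Demand=-3]  = 13.
Change = 166 − 13 = 153.

153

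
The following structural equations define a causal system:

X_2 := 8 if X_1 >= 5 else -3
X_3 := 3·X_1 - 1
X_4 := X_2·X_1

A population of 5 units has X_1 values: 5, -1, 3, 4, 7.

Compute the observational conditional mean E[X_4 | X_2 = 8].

48

Conditioning on X_2=8 selects the 2 unit(s) with X_1 ∈ {5, 7}. Their X_4 values: 40, 56. Mean = 48.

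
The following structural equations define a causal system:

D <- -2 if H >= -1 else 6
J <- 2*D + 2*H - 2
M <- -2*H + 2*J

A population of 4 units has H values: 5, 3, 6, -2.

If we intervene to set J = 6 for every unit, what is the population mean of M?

6

The intervention sets J=6 in all 4 units regardless of H. Recomputing M per unit gives 2, 6, 0, 16; average 6.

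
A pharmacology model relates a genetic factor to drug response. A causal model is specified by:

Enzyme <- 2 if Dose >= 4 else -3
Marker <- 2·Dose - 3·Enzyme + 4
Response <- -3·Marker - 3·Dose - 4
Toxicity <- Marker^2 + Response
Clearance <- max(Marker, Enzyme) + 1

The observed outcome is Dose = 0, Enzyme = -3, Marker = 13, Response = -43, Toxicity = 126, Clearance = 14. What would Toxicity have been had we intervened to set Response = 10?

Intervening sets Response = 10 and removes its equation (Response <- -3·Marker - 3·Dose - 4).
Enzyme = 2 if Dose >= 4 else -3  [with Dose=0]  = -3
Marker = 2·Dose - 3·Enzyme + 4  [with Dose=0, Enzyme=-3]  = 13
Toxicity = Marker^2 + Response  [with Marker=13, Response=10]  = 179

179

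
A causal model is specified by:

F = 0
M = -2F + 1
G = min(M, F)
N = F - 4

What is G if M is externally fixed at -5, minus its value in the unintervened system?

-5

The intervention breaks the incoming arrows to M: M = -2F + 1 no longer applies, and M = -5.
G = min(M, F)  [with M=-5, F=0]  = -5
Without intervention: M = -2F + 1  [with F=0]  = 1; G = min(M, F)  [with M=1, F=0]  = 0.
Change = -5 − 0 = -5.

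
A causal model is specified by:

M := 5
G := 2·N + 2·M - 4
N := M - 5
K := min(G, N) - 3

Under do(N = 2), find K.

-1

Under do(N=2), the mechanism N := M - 5 is discarded; N is fixed at 2.
G = 2·N + 2·M - 4  [with N=2, M=5]  = 10
K = min(G, N) - 3  [with G=10, N=2]  = -1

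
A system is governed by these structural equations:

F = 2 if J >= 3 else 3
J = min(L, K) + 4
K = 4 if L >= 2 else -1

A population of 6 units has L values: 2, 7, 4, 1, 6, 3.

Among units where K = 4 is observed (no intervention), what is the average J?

E[J|K=4] averages over only the 5 units with K=4 (L = 2, 7, 4, 6, 3): J = 6, 8, 8, 8, 7, mean 7.4.

7.4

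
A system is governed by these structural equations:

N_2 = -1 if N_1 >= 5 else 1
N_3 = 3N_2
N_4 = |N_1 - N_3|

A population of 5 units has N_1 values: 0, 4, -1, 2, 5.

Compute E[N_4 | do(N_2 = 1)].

Every unit gets N_2=1 under the intervention. N_4 values become 3, 1, 4, 1, 2; E[N_4|do(N_2=1)] = 2.2.

2.2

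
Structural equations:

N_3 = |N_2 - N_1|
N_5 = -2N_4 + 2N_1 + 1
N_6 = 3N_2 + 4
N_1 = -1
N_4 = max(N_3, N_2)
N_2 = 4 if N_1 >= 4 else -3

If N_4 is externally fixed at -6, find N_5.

Intervening sets N_4 = -6 and removes its equation (N_4 = max(N_3, N_2)).
N_5 = -2N_4 + 2N_1 + 1  [with N_4=-6, N_1=-1]  = 11

11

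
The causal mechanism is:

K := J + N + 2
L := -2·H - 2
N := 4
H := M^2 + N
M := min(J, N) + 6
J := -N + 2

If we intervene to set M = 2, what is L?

do(M=2) replaces the equation M := min(J, N) + 6 with the constant M = 2.
H = M^2 + N  [with M=2, N=4]  = 8
L = -2·H - 2  [with H=8]  = -18

-18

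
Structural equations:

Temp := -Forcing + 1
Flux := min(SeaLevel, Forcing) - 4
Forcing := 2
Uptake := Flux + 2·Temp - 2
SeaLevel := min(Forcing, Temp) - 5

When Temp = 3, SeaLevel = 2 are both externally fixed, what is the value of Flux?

-2

Setting Temp = 3, SeaLevel = 2 by intervention discards those variables' equations.
Flux = min(SeaLevel, Forcing) - 4  [with SeaLevel=2, Forcing=2]  = -2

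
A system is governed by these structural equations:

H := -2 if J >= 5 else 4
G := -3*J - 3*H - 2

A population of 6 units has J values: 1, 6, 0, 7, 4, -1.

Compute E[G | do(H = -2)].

The intervention sets H=-2 in all 6 units regardless of J. Recomputing G per unit gives 1, -14, 4, -17, -8, 7; average -4.5.

-4.5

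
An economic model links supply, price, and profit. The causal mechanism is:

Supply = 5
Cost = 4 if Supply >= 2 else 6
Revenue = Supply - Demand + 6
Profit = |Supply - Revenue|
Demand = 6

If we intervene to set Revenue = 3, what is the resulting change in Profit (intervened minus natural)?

Intervening sets Revenue = 3 and removes its equation (Revenue = Supply - Demand + 6).
Profit = |Supply - Revenue|  [with Supply=5, Revenue=3]  = 2
Without intervention: Revenue = Supply - Demand + 6  [with Supply=5, Demand=6]  = 5; Profit = |Supply - Revenue|  [with Supply=5, Revenue=5]  = 0.
Change = 2 − 0 = 2.

2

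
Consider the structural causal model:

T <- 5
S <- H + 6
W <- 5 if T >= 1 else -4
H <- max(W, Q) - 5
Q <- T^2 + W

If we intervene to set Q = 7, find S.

8

do(Q=7) replaces the equation Q <- T^2 + W with the constant Q = 7.
W = 5 if T >= 1 else -4  [with T=5]  = 5
H = max(W, Q) - 5  [with W=5, Q=7]  = 2
S = H + 6  [with H=2]  = 8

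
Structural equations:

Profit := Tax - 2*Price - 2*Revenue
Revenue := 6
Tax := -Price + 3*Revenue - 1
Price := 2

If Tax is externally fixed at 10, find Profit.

-6

The intervention breaks the incoming arrows to Tax: Tax := -Price + 3*Revenue - 1 no longer applies, and Tax = 10.
Profit = Tax - 2*Price - 2*Revenue  [with Tax=10, Price=2, Revenue=6]  = -6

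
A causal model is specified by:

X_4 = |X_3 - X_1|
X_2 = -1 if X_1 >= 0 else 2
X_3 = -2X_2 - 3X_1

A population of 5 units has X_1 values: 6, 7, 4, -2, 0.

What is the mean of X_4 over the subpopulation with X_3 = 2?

3

Conditioning on X_3=2 selects the 2 unit(s) with X_1 ∈ {-2, 0}. Their X_4 values: 4, 2. Mean = 3.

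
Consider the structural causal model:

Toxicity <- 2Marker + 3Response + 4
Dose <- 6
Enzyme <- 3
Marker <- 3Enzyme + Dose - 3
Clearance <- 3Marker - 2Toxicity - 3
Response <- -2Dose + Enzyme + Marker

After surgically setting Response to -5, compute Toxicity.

Intervening sets Response = -5 and removes its equation (Response <- -2Dose + Enzyme + Marker).
Marker = 3Enzyme + Dose - 3  [with Enzyme=3, Dose=6]  = 12
Toxicity = 2Marker + 3Response + 4  [with Marker=12, Response=-5]  = 13

13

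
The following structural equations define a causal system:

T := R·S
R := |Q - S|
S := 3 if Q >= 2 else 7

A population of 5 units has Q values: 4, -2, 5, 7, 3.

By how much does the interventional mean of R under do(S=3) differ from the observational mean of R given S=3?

Under do(S=3), S's equation is replaced by S=3 for every unit. Per-unit R: 1, 5, 2, 4, 0. Mean = 2.4.
Observing S=3 restricts to units where S's equation naturally yields 3: Q ∈ {4, 5, 7, 3}. In that subpopulation R = 1, 2, 4, 0, mean 1.75.
Difference = 2.4 − 1.75 = 0.65.

0.65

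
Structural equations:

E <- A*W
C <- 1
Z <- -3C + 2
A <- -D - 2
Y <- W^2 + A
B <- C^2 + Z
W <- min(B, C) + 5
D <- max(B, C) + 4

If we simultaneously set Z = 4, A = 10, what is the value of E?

Setting Z = 4, A = 10 by intervention discards those variables' equations.
B = C^2 + Z  [with C=1, Z=4]  = 5
W = min(B, C) + 5  [with B=5, C=1]  = 6
E = A*W  [with A=10, W=6]  = 60

60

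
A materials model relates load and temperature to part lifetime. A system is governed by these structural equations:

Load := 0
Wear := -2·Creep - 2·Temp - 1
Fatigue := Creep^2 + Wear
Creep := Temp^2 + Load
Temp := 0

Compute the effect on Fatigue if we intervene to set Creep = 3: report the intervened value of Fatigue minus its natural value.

3

do(Creep=3) replaces the equation Creep := Temp^2 + Load with the constant Creep = 3.
Wear = -2·Creep - 2·Temp - 1  [with Creep=3, Temp=0]  = -7
Fatigue = Creep^2 + Wear  [with Creep=3, Wear=-7]  = 2
Without intervention: Creep = Temp^2 + Load  [with Temp=0, Load=0]  = 0; Wear = -2·Creep - 2·Temp - 1  [with Creep=0, Temp=0]  = -1; Fatigue = Creep^2 + Wear  [with Creep=0, Wear=-1]  = -1.
Change = 2 − (-1) = 3.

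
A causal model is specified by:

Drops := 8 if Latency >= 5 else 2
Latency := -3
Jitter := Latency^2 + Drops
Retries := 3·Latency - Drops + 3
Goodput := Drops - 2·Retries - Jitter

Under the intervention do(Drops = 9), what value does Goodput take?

21

do(Drops=9) replaces the equation Drops := 8 if Latency >= 5 else 2 with the constant Drops = 9.
Retries = 3·Latency - Drops + 3  [with Latency=-3, Drops=9]  = -15
Jitter = Latency^2 + Drops  [with Latency=-3, Drops=9]  = 18
Goodput = Drops - 2·Retries - Jitter  [with Drops=9, Retries=-15, Jitter=18]  = 21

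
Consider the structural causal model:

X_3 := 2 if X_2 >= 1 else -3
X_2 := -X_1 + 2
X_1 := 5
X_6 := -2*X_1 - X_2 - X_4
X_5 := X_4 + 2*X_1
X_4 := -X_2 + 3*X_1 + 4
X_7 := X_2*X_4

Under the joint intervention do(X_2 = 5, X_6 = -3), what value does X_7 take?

70

Setting X_2 = 5, X_6 = -3 by intervention discards those variables' equations.
X_4 = -X_2 + 3*X_1 + 4  [with X_2=5, X_1=5]  = 14
X_7 = X_2*X_4  [with X_2=5, X_4=14]  = 70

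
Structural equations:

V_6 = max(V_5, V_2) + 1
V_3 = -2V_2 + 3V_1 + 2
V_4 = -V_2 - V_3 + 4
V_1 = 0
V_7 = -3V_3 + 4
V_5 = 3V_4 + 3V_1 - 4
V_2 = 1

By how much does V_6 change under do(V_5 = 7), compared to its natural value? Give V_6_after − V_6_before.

The intervention breaks the incoming arrows to V_5: V_5 = 3V_4 + 3V_1 - 4 no longer applies, and V_5 = 7.
V_6 = max(V_5, V_2) + 1  [with V_5=7, V_2=1]  = 8
Without intervention: V_3 = -2V_2 + 3V_1 + 2  [with V_2=1, V_1=0]  = 0; V_4 = -V_2 - V_3 + 4  [with V_2=1, V_3=0]  = 3; V_5 = 3V_4 + 3V_1 - 4  [with V_4=3, V_1=0]  = 5; V_6 = max(V_5, V_2) + 1  [with V_5=5, V_2=1]  = 6.
Change = 8 − 6 = 2.

2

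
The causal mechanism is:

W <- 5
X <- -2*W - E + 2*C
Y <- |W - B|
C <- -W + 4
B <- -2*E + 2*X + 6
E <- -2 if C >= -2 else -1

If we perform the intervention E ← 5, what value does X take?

-17

The intervention breaks the incoming arrows to E: E <- -2 if C >= -2 else -1 no longer applies, and E = 5.
C = -W + 4  [with W=5]  = -1
X = -2*W - E + 2*C  [with W=5, E=5, C=-1]  = -17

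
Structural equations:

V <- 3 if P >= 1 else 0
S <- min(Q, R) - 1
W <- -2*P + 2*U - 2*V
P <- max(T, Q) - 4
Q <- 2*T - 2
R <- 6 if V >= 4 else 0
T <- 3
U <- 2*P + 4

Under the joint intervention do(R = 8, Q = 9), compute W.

12

Under do(R = 8, Q = 9), each intervened variable's structural equation is replaced by its fixed value.
P = max(T, Q) - 4  [with T=3, Q=9]  = 5
V = 3 if P >= 1 else 0  [with P=5]  = 3
U = 2*P + 4  [with P=5]  = 14
W = -2*P + 2*U - 2*V  [with P=5, U=14, V=3]  = 12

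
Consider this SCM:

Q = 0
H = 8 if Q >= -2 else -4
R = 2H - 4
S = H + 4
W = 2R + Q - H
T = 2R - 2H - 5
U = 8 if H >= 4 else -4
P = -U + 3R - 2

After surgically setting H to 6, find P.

do(H=6) replaces the equation H = 8 if Q >= -2 else -4 with the constant H = 6.
R = 2H - 4  [with H=6]  = 8
U = 8 if H >= 4 else -4  [with H=6]  = 8
P = -U + 3R - 2  [with U=8, R=8]  = 14

14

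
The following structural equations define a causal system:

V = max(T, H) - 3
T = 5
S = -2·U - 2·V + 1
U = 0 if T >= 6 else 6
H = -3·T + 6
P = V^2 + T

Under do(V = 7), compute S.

The intervention breaks the incoming arrows to V: V = max(T, H) - 3 no longer applies, and V = 7.
U = 0 if T >= 6 else 6  [with T=5]  = 6
S = -2·U - 2·V + 1  [with U=6, V=7]  = -25

-25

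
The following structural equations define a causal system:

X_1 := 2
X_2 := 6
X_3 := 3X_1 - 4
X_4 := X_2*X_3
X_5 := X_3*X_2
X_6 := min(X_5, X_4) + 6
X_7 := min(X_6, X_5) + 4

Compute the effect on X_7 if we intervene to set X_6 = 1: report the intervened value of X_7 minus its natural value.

-11

Intervening sets X_6 = 1 and removes its equation (X_6 := min(X_5, X_4) + 6).
X_3 = 3X_1 - 4  [with X_1=2]  = 2
X_5 = X_3*X_2  [with X_3=2, X_2=6]  = 12
X_7 = min(X_6, X_5) + 4  [with X_6=1, X_5=12]  = 5
Without intervention: X_3 = 3X_1 - 4  [with X_1=2]  = 2; X_4 = X_2*X_3  [with X_2=6, X_3=2]  = 12; X_5 = X_3*X_2  [with X_3=2, X_2=6]  = 12; X_6 = min(X_5, X_4) + 6  [with X_5=12, X_4=12]  = 18; X_7 = min(X_6, X_5) + 4  [with X_6=18, X_5=12]  = 16.
Change = 5 − 16 = -11.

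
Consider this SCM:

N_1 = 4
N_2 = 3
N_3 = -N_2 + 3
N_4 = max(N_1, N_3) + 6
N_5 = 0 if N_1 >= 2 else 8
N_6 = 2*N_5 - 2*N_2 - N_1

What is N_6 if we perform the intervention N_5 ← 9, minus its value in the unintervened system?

The intervention breaks the incoming arrows to N_5: N_5 = 0 if N_1 >= 2 else 8 no longer applies, and N_5 = 9.
N_6 = 2*N_5 - 2*N_2 - N_1  [with N_5=9, N_2=3, N_1=4]  = 8
Without intervention: N_5 = 0 if N_1 >= 2 else 8  [with N_1=4]  = 0; N_6 = 2*N_5 - 2*N_2 - N_1  [with N_5=0, N_2=3, N_1=4]  = -10.
Change = 8 − (-10) = 18.

18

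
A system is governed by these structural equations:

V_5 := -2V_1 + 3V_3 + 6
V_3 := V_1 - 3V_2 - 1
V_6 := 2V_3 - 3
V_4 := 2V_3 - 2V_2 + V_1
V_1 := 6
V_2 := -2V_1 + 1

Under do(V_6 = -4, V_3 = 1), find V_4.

Under do(V_6 = -4, V_3 = 1), each intervened variable's structural equation is replaced by its fixed value.
V_2 = -2V_1 + 1  [with V_1=6]  = -11
V_4 = 2V_3 - 2V_2 + V_1  [with V_3=1, V_2=-11, V_1=6]  = 30

30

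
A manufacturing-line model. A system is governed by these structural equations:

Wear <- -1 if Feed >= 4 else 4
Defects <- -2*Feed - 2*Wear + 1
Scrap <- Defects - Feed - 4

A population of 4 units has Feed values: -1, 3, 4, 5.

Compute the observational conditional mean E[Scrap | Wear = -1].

Conditioning on Wear=-1 selects the 2 unit(s) with Feed ∈ {4, 5}. Their Scrap values: -13, -16. Mean = -14.5.

-14.5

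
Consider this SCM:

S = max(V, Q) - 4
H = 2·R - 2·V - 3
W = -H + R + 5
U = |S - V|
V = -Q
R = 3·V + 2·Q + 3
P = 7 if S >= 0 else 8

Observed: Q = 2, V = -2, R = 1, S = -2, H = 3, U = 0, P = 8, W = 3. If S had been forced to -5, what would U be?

Under do(S=-5), the mechanism S = max(V, Q) - 4 is discarded; S is fixed at -5.
V = -Q  [with Q=2]  = -2
U = |S - V|  [with S=-5, V=-2]  = 3

3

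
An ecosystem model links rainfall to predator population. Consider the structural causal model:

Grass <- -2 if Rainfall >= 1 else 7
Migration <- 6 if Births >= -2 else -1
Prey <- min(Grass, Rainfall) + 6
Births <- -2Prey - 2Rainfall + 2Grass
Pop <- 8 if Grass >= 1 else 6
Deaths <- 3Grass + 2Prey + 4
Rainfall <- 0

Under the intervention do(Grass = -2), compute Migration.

Under do(Grass=-2), the mechanism Grass <- -2 if Rainfall >= 1 else 7 is discarded; Grass is fixed at -2.
Prey = min(Grass, Rainfall) + 6  [with Grass=-2, Rainfall=0]  = 4
Births = -2Prey - 2Rainfall + 2Grass  [with Prey=4, Rainfall=0, Grass=-2]  = -12
Migration = 6 if Births >= -2 else -1  [with Births=-12]  = -1

-1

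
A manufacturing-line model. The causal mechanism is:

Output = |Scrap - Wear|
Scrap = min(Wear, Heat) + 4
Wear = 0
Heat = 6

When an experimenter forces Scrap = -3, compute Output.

The intervention breaks the incoming arrows to Scrap: Scrap = min(Wear, Heat) + 4 no longer applies, and Scrap = -3.
Output = |Scrap - Wear|  [with Scrap=-3, Wear=0]  = 3

3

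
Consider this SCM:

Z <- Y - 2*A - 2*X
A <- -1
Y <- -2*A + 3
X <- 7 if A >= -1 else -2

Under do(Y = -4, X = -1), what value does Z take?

0

The joint intervention fixes Y = -4, X = -1, removing each variable's own equation.
Z = Y - 2*A - 2*X  [with Y=-4, A=-1, X=-1]  = 0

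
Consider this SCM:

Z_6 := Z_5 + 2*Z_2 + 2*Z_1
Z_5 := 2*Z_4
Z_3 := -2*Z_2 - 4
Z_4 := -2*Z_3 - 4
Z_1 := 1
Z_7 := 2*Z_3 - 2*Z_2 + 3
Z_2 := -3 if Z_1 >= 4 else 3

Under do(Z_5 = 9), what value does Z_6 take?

17

The intervention breaks the incoming arrows to Z_5: Z_5 := 2*Z_4 no longer applies, and Z_5 = 9.
Z_2 = -3 if Z_1 >= 4 else 3  [with Z_1=1]  = 3
Z_6 = Z_5 + 2*Z_2 + 2*Z_1  [with Z_5=9, Z_2=3, Z_1=1]  = 17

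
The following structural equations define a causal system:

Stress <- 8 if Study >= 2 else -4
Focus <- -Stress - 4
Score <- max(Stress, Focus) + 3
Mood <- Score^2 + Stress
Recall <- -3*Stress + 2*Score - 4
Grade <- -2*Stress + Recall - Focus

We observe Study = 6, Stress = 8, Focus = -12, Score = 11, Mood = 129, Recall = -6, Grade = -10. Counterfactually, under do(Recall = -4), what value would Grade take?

Intervening sets Recall = -4 and removes its equation (Recall <- -3*Stress + 2*Score - 4).
Stress = 8 if Study >= 2 else -4  [with Study=6]  = 8
Focus = -Stress - 4  [with Stress=8]  = -12
Grade = -2*Stress + Recall - Focus  [with Stress=8, Recall=-4, Focus=-12]  = -8

-8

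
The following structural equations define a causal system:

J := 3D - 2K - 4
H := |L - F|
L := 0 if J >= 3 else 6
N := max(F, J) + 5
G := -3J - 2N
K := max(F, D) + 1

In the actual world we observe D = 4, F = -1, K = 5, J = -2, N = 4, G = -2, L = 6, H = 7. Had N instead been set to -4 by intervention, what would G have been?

The intervention breaks the incoming arrows to N: N := max(F, J) + 5 no longer applies, and N = -4.
K = max(F, D) + 1  [with F=-1, D=4]  = 5
J = 3D - 2K - 4  [with D=4, K=5]  = -2
G = -3J - 2N  [with J=-2, N=-4]  = 14

14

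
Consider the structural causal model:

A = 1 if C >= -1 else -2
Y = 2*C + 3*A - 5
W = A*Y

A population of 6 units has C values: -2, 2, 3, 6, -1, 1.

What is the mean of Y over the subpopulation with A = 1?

2.4

E[Y|A=1] averages over only the 5 units with A=1 (C = 2, 3, 6, -1, 1): Y = 2, 4, 10, -4, 0, mean 2.4.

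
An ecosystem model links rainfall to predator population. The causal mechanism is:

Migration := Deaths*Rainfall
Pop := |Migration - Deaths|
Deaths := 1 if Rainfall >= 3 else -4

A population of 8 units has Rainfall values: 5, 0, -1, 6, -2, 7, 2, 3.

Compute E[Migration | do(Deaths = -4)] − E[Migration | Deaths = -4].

-11

Under do(Deaths=-4), Deaths's equation is replaced by Deaths=-4 for every unit. Per-unit Migration: -20, 0, 4, -24, 8, -28, -8, -12. Mean = -10.
Observing Deaths=-4 restricts to units where Deaths's equation naturally yields -4: Rainfall ∈ {0, -1, -2, 2}. In that subpopulation Migration = 0, 4, 8, -8, mean 1.
Difference = -10 − 1 = -11.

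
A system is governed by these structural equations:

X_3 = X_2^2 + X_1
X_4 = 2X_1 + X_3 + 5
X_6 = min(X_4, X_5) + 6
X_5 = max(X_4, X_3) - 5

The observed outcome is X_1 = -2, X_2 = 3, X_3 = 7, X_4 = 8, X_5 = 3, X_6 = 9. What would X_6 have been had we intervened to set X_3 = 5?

7

The intervention breaks the incoming arrows to X_3: X_3 = X_2^2 + X_1 no longer applies, and X_3 = 5.
X_4 = 2X_1 + X_3 + 5  [with X_1=-2, X_3=5]  = 6
X_5 = max(X_4, X_3) - 5  [with X_4=6, X_3=5]  = 1
X_6 = min(X_4, X_5) + 6  [with X_4=6, X_5=1]  = 7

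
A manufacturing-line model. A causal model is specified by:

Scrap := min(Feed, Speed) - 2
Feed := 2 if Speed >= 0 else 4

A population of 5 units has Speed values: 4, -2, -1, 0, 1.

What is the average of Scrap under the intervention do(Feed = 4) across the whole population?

-1.6

The intervention sets Feed=4 in all 5 units regardless of Speed. Recomputing Scrap per unit gives 2, -4, -3, -2, -1; average -1.6.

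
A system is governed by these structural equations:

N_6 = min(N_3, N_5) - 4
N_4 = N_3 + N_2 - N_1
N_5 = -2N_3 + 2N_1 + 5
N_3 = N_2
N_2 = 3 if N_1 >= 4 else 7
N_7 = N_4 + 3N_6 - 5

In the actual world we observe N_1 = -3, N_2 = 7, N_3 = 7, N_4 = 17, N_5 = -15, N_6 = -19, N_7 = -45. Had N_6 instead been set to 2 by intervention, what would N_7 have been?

18

Intervening sets N_6 = 2 and removes its equation (N_6 = min(N_3, N_5) - 4).
N_2 = 3 if N_1 >= 4 else 7  [with N_1=-3]  = 7
N_3 = N_2  [with N_2=7]  = 7
N_4 = N_3 + N_2 - N_1  [with N_3=7, N_2=7, N_1=-3]  = 17
N_7 = N_4 + 3N_6 - 5  [with N_4=17, N_6=2]  = 18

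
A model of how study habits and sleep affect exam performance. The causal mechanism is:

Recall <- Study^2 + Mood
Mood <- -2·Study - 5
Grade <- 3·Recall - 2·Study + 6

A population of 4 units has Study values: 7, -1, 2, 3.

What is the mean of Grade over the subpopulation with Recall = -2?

-2

E[Grade|Recall=-2] averages over only the 2 units with Recall=-2 (Study = -1, 3): Grade = 2, -6, mean -2.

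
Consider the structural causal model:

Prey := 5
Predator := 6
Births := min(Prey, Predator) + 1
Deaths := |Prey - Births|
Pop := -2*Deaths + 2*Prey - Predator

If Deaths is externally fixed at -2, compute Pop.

8

Intervening sets Deaths = -2 and removes its equation (Deaths := |Prey - Births|).
Pop = -2*Deaths + 2*Prey - Predator  [with Deaths=-2, Prey=5, Predator=6]  = 8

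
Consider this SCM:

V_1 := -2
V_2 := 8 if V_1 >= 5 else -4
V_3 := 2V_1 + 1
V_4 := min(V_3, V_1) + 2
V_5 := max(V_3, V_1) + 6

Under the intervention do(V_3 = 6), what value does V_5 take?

do(V_3=6) replaces the equation V_3 := 2V_1 + 1 with the constant V_3 = 6.
V_5 = max(V_3, V_1) + 6  [with V_3=6, V_1=-2]  = 12

12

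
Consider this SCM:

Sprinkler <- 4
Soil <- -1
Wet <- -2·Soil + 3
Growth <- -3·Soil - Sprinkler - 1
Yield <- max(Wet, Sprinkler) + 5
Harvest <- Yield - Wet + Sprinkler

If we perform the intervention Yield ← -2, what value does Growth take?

The intervention breaks the incoming arrows to Yield: Yield <- max(Wet, Sprinkler) + 5 no longer applies, and Yield = -2.
Since Growth is not a descendant of the intervened variable, it is unaffected.
Growth = -3·Soil - Sprinkler - 1  [with Soil=-1, Sprinkler=4]  = -2

-2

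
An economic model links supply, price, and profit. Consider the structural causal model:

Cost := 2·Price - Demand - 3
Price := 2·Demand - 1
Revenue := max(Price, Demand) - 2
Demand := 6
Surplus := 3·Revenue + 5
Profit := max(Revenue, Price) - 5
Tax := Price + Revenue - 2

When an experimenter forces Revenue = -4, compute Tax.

5

Intervening sets Revenue = -4 and removes its equation (Revenue := max(Price, Demand) - 2).
Price = 2·Demand - 1  [with Demand=6]  = 11
Tax = Price + Revenue - 2  [with Price=11, Revenue=-4]  = 5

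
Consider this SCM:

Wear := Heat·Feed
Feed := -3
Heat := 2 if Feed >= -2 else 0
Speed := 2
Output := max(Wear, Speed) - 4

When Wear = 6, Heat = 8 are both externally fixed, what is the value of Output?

The joint intervention fixes Wear = 6, Heat = 8, removing each variable's own equation.
Output = max(Wear, Speed) - 4  [with Wear=6, Speed=2]  = 2

2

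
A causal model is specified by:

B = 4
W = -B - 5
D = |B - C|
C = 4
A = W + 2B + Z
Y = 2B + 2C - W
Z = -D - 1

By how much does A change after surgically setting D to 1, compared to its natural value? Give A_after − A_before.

-1

The intervention breaks the incoming arrows to D: D = |B - C| no longer applies, and D = 1.
W = -B - 5  [with B=4]  = -9
Z = -D - 1  [with D=1]  = -2
A = W + 2B + Z  [with W=-9, B=4, Z=-2]  = -3
Without intervention: D = |B - C|  [with B=4, C=4]  = 0; W = -B - 5  [with B=4]  = -9; Z = -D - 1  [with D=0]  = -1; A = W + 2B + Z  [with W=-9, B=4, Z=-1]  = -2.
Change = -3 − (-2) = -1.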